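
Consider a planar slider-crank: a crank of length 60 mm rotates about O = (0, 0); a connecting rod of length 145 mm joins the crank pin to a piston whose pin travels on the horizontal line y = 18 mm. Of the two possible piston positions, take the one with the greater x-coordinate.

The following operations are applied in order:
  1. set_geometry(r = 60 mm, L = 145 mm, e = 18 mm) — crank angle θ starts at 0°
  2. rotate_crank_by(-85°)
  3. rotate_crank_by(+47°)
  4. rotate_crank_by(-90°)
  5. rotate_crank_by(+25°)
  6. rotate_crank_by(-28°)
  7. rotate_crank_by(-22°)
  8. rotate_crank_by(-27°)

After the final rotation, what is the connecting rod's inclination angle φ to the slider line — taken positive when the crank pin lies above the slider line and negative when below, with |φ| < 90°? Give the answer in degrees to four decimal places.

-7.1310

set_geometry: r = 60 mm, L = 145 mm, e = 18 mm; θ ← 0°
rotate_crank_by(-85°): θ ← 0° -85° = -85°
rotate_crank_by(+47°): θ ← -85° +47° = -38°
rotate_crank_by(-90°): θ ← -38° -90° = -128°
rotate_crank_by(+25°): θ ← -128° +25° = -103°
rotate_crank_by(-28°): θ ← -103° -28° = -131°
rotate_crank_by(-22°): θ ← -131° -22° = -153°
rotate_crank_by(-27°): θ ← -153° -27° = -180°
crank pin P = (r cos θ, r sin θ) = (-60.000000, -0.000000)
h = r sin θ − e = -0.000000 − 18 = -18.000000
sin φ = h / L = -18.000000 / 145 = -0.12413793
φ = arcsin(-0.12413793) = -7.130975°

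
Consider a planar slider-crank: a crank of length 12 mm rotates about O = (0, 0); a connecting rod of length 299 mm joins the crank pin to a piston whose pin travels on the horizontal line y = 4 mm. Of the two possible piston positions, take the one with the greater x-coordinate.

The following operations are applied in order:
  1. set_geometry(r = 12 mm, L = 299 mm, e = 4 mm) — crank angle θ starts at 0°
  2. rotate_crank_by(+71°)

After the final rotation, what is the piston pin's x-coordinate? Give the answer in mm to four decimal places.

302.8166

set_geometry: r = 12 mm, L = 299 mm, e = 4 mm; θ ← 0°
rotate_crank_by(+71°): θ ← 0° +71° = 71°
crank pin P = (r cos θ, r sin θ) = (3.906818, 11.346223)
h = r sin θ − e = 11.346223 − 4 = 7.346223
x = r cos θ + √(L² − h²) = 3.906818 + √(89401.0 − 53.9670) = 3.906818 + 298.909741 = 302.816558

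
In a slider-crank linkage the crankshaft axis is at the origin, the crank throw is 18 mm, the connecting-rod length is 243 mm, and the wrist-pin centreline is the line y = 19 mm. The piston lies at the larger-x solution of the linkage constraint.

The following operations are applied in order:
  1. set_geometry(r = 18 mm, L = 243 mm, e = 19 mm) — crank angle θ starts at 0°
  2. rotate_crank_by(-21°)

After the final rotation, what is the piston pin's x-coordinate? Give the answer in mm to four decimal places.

258.4680

set_geometry: r = 18 mm, L = 243 mm, e = 19 mm; θ ← 0°
rotate_crank_by(-21°): θ ← 0° -21° = -21°
crank pin P = (r cos θ, r sin θ) = (16.804448, -6.450623)
h = r sin θ − e = -6.450623 − 19 = -25.450623
x = r cos θ + √(L² − h²) = 16.804448 + √(59049.0 − 647.7342) = 16.804448 + 241.663538 = 258.467986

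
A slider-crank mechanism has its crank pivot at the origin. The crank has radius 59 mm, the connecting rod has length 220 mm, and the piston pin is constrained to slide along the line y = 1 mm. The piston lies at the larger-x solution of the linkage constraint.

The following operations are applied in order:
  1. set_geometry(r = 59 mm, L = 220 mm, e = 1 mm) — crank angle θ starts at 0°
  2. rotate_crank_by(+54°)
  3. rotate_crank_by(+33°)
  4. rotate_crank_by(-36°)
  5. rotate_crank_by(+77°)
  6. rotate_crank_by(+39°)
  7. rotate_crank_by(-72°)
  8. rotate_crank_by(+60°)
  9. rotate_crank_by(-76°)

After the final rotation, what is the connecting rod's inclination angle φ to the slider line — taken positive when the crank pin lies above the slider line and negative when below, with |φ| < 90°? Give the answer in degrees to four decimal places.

set_geometry: r = 59 mm, L = 220 mm, e = 1 mm; θ ← 0°
rotate_crank_by(+54°): θ ← 0° +54° = 54°
rotate_crank_by(+33°): θ ← 54° +33° = 87°
rotate_crank_by(-36°): θ ← 87° -36° = 51°
rotate_crank_by(+77°): θ ← 51° +77° = 128°
rotate_crank_by(+39°): θ ← 128° +39° = 167°
rotate_crank_by(-72°): θ ← 167° -72° = 95°
rotate_crank_by(+60°): θ ← 95° +60° = 155°
rotate_crank_by(-76°): θ ← 155° -76° = 79°
crank pin P = (r cos θ, r sin θ) = (11.257731, 57.916004)
h = r sin θ − e = 57.916004 − 1 = 56.916004
sin φ = h / L = 56.916004 / 220 = 0.25870911
φ = arcsin(0.25870911) = 14.993479°

14.9935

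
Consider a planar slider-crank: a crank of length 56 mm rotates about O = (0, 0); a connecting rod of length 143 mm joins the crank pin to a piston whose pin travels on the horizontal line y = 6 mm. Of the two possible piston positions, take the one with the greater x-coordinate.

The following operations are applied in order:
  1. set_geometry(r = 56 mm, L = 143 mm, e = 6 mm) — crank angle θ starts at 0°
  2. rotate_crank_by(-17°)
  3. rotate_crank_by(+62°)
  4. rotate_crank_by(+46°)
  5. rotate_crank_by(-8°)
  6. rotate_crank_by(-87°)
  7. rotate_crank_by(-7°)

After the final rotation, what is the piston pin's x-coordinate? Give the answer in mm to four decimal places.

196.9944

set_geometry: r = 56 mm, L = 143 mm, e = 6 mm; θ ← 0°
rotate_crank_by(-17°): θ ← 0° -17° = -17°
rotate_crank_by(+62°): θ ← -17° +62° = 45°
rotate_crank_by(+46°): θ ← 45° +46° = 91°
rotate_crank_by(-8°): θ ← 91° -8° = 83°
rotate_crank_by(-87°): θ ← 83° -87° = -4°
rotate_crank_by(-7°): θ ← -4° -7° = -11°
crank pin P = (r cos θ, r sin θ) = (54.971122, -10.685304)
h = r sin θ − e = -10.685304 − 6 = -16.685304
x = r cos θ + √(L² − h²) = 54.971122 + √(20449.0 − 278.3994) = 54.971122 + 142.023240 = 196.994362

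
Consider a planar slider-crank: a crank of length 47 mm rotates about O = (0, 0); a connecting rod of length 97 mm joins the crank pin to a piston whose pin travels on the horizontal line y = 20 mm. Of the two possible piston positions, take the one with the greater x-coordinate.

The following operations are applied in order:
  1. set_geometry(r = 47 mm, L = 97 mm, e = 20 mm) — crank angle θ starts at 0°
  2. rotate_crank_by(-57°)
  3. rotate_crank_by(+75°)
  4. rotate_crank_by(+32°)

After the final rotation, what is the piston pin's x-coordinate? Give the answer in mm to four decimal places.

125.8816

set_geometry: r = 47 mm, L = 97 mm, e = 20 mm; θ ← 0°
rotate_crank_by(-57°): θ ← 0° -57° = -57°
rotate_crank_by(+75°): θ ← -57° +75° = 18°
rotate_crank_by(+32°): θ ← 18° +32° = 50°
crank pin P = (r cos θ, r sin θ) = (30.211018, 36.004089)
h = r sin θ − e = 36.004089 − 20 = 16.004089
x = r cos θ + √(L² − h²) = 30.211018 + √(9409.0 − 256.1309) = 30.211018 + 95.670628 = 125.881646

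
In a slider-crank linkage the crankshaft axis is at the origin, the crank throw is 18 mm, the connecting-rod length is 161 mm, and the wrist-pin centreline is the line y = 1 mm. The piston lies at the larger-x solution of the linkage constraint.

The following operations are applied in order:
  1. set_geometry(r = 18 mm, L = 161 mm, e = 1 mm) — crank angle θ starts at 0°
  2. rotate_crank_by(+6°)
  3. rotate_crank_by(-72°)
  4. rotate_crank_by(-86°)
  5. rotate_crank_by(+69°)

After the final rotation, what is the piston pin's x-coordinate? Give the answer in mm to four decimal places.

162.0845

set_geometry: r = 18 mm, L = 161 mm, e = 1 mm; θ ← 0°
rotate_crank_by(+6°): θ ← 0° +6° = 6°
rotate_crank_by(-72°): θ ← 6° -72° = -66°
rotate_crank_by(-86°): θ ← -66° -86° = -152°
rotate_crank_by(+69°): θ ← -152° +69° = -83°
crank pin P = (r cos θ, r sin θ) = (2.193648, -17.865831)
h = r sin θ − e = -17.865831 − 1 = -18.865831
x = r cos θ + √(L² − h²) = 2.193648 + √(25921.0 − 355.9196) = 2.193648 + 159.890839 = 162.084487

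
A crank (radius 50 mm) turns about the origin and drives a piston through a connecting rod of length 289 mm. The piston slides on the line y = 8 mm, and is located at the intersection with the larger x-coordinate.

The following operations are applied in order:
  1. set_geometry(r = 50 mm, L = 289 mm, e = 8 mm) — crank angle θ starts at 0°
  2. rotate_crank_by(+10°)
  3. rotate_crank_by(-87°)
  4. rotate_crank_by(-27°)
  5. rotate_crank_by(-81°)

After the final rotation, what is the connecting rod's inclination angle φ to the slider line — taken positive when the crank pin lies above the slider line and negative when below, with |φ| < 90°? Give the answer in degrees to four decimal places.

set_geometry: r = 50 mm, L = 289 mm, e = 8 mm; θ ← 0°
rotate_crank_by(+10°): θ ← 0° +10° = 10°
rotate_crank_by(-87°): θ ← 10° -87° = -77°
rotate_crank_by(-27°): θ ← -77° -27° = -104°
rotate_crank_by(-81°): θ ← -104° -81° = -185°
crank pin P = (r cos θ, r sin θ) = (-49.809735, 4.357787)
h = r sin θ − e = 4.357787 − 8 = -3.642213
sin φ = h / L = -3.642213 / 289 = -0.01260281
φ = arcsin(-0.01260281) = -0.722107°

-0.7221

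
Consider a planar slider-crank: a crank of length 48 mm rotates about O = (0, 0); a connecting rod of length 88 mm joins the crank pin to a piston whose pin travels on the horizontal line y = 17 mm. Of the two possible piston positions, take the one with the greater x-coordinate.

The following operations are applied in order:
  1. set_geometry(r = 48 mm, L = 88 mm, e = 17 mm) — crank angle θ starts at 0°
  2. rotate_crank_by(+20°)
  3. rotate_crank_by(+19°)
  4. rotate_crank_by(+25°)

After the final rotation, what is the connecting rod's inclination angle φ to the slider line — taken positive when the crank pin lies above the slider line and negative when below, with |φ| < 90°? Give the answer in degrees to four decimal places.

set_geometry: r = 48 mm, L = 88 mm, e = 17 mm; θ ← 0°
rotate_crank_by(+20°): θ ← 0° +20° = 20°
rotate_crank_by(+19°): θ ← 20° +19° = 39°
rotate_crank_by(+25°): θ ← 39° +25° = 64°
crank pin P = (r cos θ, r sin θ) = (21.041815, 43.142114)
h = r sin θ − e = 43.142114 − 17 = 26.142114
sin φ = h / L = 26.142114 / 88 = 0.29706948
φ = arcsin(0.29706948) = 17.281674°

17.2817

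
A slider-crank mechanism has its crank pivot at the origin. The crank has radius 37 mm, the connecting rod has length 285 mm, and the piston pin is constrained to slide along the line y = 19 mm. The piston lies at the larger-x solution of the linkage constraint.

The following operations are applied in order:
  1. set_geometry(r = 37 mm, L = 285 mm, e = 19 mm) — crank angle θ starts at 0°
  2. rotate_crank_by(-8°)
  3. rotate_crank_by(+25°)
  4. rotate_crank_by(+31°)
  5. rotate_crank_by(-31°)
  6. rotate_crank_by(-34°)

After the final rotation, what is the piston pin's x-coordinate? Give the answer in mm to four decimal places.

set_geometry: r = 37 mm, L = 285 mm, e = 19 mm; θ ← 0°
rotate_crank_by(-8°): θ ← 0° -8° = -8°
rotate_crank_by(+25°): θ ← -8° +25° = 17°
rotate_crank_by(+31°): θ ← 17° +31° = 48°
rotate_crank_by(-31°): θ ← 48° -31° = 17°
rotate_crank_by(-34°): θ ← 17° -34° = -17°
crank pin P = (r cos θ, r sin θ) = (35.383276, -10.817753)
h = r sin θ − e = -10.817753 − 19 = -29.817753
x = r cos θ + √(L² − h²) = 35.383276 + √(81225.0 − 889.0984) = 35.383276 + 283.435886 = 318.819162

318.8192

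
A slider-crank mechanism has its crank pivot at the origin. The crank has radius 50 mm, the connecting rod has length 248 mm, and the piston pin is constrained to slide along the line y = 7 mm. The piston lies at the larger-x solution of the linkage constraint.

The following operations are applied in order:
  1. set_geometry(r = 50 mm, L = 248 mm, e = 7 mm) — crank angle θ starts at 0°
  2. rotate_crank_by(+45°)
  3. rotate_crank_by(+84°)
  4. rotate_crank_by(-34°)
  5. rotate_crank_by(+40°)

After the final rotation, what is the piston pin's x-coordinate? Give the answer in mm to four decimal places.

set_geometry: r = 50 mm, L = 248 mm, e = 7 mm; θ ← 0°
rotate_crank_by(+45°): θ ← 0° +45° = 45°
rotate_crank_by(+84°): θ ← 45° +84° = 129°
rotate_crank_by(-34°): θ ← 129° -34° = 95°
rotate_crank_by(+40°): θ ← 95° +40° = 135°
crank pin P = (r cos θ, r sin θ) = (-35.355339, 35.355339)
h = r sin θ − e = 35.355339 − 7 = 28.355339
x = r cos θ + √(L² − h²) = -35.355339 + √(61504.0 − 804.0253) = -35.355339 + 246.373649 = 211.018310

211.0183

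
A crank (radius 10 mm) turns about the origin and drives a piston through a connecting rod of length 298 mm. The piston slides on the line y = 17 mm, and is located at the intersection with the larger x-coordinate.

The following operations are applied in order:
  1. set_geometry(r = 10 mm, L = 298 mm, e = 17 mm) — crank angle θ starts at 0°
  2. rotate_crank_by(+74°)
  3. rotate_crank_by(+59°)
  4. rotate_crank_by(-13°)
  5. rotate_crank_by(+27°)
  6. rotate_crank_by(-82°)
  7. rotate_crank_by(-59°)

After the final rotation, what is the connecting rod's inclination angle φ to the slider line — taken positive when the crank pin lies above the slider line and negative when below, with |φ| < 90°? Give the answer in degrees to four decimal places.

set_geometry: r = 10 mm, L = 298 mm, e = 17 mm; θ ← 0°
rotate_crank_by(+74°): θ ← 0° +74° = 74°
rotate_crank_by(+59°): θ ← 74° +59° = 133°
rotate_crank_by(-13°): θ ← 133° -13° = 120°
rotate_crank_by(+27°): θ ← 120° +27° = 147°
rotate_crank_by(-82°): θ ← 147° -82° = 65°
rotate_crank_by(-59°): θ ← 65° -59° = 6°
crank pin P = (r cos θ, r sin θ) = (9.945219, 1.045285)
h = r sin θ − e = 1.045285 − 17 = -15.954715
sin φ = h / L = -15.954715 / 298 = -0.05353931
φ = arcsin(-0.05353931) = -3.069044°

-3.0690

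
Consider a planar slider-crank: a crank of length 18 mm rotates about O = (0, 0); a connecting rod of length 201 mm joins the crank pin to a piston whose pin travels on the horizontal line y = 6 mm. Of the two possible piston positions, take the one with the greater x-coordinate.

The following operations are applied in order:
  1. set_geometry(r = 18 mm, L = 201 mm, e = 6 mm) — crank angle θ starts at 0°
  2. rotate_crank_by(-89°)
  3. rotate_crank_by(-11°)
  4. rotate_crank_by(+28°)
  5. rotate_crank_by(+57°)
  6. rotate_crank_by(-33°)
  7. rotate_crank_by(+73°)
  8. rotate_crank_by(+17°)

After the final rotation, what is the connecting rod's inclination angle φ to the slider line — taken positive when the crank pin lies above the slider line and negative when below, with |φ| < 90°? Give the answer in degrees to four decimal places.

set_geometry: r = 18 mm, L = 201 mm, e = 6 mm; θ ← 0°
rotate_crank_by(-89°): θ ← 0° -89° = -89°
rotate_crank_by(-11°): θ ← -89° -11° = -100°
rotate_crank_by(+28°): θ ← -100° +28° = -72°
rotate_crank_by(+57°): θ ← -72° +57° = -15°
rotate_crank_by(-33°): θ ← -15° -33° = -48°
rotate_crank_by(+73°): θ ← -48° +73° = 25°
rotate_crank_by(+17°): θ ← 25° +17° = 42°
crank pin P = (r cos θ, r sin θ) = (13.376607, 12.044351)
h = r sin θ − e = 12.044351 − 6 = 6.044351
sin φ = h / L = 6.044351 / 201 = 0.03007140
φ = arcsin(0.03007140) = 1.723224°

1.7232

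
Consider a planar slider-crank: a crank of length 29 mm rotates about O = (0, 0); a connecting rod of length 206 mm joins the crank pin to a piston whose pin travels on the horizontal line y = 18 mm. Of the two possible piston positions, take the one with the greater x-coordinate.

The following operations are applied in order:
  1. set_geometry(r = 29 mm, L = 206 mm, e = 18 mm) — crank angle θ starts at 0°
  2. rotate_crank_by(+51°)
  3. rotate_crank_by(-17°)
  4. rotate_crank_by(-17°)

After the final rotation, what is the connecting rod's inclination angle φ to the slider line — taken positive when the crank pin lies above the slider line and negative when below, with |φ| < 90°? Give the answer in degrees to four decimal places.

set_geometry: r = 29 mm, L = 206 mm, e = 18 mm; θ ← 0°
rotate_crank_by(+51°): θ ← 0° +51° = 51°
rotate_crank_by(-17°): θ ← 51° -17° = 34°
rotate_crank_by(-17°): θ ← 34° -17° = 17°
crank pin P = (r cos θ, r sin θ) = (27.732838, 8.478779)
h = r sin θ − e = 8.478779 − 18 = -9.521221
sin φ = h / L = -9.521221 / 206 = -0.04621952
φ = arcsin(-0.04621952) = -2.649127°

-2.6491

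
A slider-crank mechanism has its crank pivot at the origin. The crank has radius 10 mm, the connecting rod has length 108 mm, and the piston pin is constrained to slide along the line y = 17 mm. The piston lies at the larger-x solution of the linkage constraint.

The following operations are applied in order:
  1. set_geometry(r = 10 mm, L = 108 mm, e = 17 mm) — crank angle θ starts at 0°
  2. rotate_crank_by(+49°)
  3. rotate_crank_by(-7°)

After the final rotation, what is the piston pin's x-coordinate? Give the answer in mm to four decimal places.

114.9383

set_geometry: r = 10 mm, L = 108 mm, e = 17 mm; θ ← 0°
rotate_crank_by(+49°): θ ← 0° +49° = 49°
rotate_crank_by(-7°): θ ← 49° -7° = 42°
crank pin P = (r cos θ, r sin θ) = (7.431448, 6.691306)
h = r sin θ − e = 6.691306 − 17 = -10.308694
x = r cos θ + √(L² − h²) = 7.431448 + √(11664.0 − 106.2692) = 7.431448 + 107.506887 = 114.938336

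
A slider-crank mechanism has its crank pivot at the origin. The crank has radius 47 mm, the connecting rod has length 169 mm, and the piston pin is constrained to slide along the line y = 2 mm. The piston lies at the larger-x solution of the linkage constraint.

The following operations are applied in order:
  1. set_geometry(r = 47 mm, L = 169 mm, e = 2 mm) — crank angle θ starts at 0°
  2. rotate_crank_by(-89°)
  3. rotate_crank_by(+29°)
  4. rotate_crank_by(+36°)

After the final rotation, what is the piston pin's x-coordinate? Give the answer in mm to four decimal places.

210.6122

set_geometry: r = 47 mm, L = 169 mm, e = 2 mm; θ ← 0°
rotate_crank_by(-89°): θ ← 0° -89° = -89°
rotate_crank_by(+29°): θ ← -89° +29° = -60°
rotate_crank_by(+36°): θ ← -60° +36° = -24°
crank pin P = (r cos θ, r sin θ) = (42.936637, -19.116622)
h = r sin θ − e = -19.116622 − 2 = -21.116622
x = r cos θ + √(L² − h²) = 42.936637 + √(28561.0 − 445.9117) = 42.936637 + 167.675545 = 210.612181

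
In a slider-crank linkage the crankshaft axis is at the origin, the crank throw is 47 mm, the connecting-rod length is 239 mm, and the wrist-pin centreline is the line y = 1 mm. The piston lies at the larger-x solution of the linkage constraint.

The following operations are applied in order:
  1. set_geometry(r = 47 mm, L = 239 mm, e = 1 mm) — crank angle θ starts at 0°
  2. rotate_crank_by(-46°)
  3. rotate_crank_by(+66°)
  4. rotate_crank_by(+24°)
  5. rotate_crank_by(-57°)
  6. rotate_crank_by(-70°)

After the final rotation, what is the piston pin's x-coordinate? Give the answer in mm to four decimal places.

239.9297

set_geometry: r = 47 mm, L = 239 mm, e = 1 mm; θ ← 0°
rotate_crank_by(-46°): θ ← 0° -46° = -46°
rotate_crank_by(+66°): θ ← -46° +66° = 20°
rotate_crank_by(+24°): θ ← 20° +24° = 44°
rotate_crank_by(-57°): θ ← 44° -57° = -13°
rotate_crank_by(-70°): θ ← -13° -70° = -83°
crank pin P = (r cos θ, r sin θ) = (5.727859, -46.649669)
h = r sin θ − e = -46.649669 − 1 = -47.649669
x = r cos θ + √(L² − h²) = 5.727859 + √(57121.0 − 2270.4910) = 5.727859 + 234.201855 = 239.929714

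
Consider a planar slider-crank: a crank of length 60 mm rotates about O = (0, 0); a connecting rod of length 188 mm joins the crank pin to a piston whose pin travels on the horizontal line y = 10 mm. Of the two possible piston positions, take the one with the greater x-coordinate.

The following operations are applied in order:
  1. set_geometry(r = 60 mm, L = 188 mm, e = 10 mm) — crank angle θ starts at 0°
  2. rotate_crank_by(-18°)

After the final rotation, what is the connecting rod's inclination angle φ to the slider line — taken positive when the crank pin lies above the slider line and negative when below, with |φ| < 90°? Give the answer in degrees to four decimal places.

set_geometry: r = 60 mm, L = 188 mm, e = 10 mm; θ ← 0°
rotate_crank_by(-18°): θ ← 0° -18° = -18°
crank pin P = (r cos θ, r sin θ) = (57.063391, -18.541020)
h = r sin θ − e = -18.541020 − 10 = -28.541020
sin φ = h / L = -28.541020 / 188 = -0.15181393
φ = arcsin(-0.15181393) = -8.732061°

-8.7321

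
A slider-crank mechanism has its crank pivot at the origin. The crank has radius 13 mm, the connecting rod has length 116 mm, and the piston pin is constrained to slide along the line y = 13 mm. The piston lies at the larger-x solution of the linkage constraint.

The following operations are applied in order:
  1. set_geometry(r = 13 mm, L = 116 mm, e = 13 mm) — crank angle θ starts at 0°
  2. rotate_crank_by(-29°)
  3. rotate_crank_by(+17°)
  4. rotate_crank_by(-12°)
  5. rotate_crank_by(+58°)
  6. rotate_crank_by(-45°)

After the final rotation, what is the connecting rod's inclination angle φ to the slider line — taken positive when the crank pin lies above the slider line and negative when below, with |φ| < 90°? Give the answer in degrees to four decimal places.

-7.6692

set_geometry: r = 13 mm, L = 116 mm, e = 13 mm; θ ← 0°
rotate_crank_by(-29°): θ ← 0° -29° = -29°
rotate_crank_by(+17°): θ ← -29° +17° = -12°
rotate_crank_by(-12°): θ ← -12° -12° = -24°
rotate_crank_by(+58°): θ ← -24° +58° = 34°
rotate_crank_by(-45°): θ ← 34° -45° = -11°
crank pin P = (r cos θ, r sin θ) = (12.761153, -2.480517)
h = r sin θ − e = -2.480517 − 13 = -15.480517
sin φ = h / L = -15.480517 / 116 = -0.13345273
φ = arcsin(-0.13345273) = -7.669158°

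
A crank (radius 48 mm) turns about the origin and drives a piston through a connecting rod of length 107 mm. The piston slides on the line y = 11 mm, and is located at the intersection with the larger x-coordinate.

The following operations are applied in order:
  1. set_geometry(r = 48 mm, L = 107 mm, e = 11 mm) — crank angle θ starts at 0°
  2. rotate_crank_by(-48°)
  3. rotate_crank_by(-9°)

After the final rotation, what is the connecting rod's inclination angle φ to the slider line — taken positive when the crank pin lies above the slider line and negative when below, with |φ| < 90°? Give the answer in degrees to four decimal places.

-28.6221

set_geometry: r = 48 mm, L = 107 mm, e = 11 mm; θ ← 0°
rotate_crank_by(-48°): θ ← 0° -48° = -48°
rotate_crank_by(-9°): θ ← -48° -9° = -57°
crank pin P = (r cos θ, r sin θ) = (26.142674, -40.256187)
h = r sin θ − e = -40.256187 − 11 = -51.256187
sin φ = h / L = -51.256187 / 107 = -0.47902979
φ = arcsin(-0.47902979) = -28.622055°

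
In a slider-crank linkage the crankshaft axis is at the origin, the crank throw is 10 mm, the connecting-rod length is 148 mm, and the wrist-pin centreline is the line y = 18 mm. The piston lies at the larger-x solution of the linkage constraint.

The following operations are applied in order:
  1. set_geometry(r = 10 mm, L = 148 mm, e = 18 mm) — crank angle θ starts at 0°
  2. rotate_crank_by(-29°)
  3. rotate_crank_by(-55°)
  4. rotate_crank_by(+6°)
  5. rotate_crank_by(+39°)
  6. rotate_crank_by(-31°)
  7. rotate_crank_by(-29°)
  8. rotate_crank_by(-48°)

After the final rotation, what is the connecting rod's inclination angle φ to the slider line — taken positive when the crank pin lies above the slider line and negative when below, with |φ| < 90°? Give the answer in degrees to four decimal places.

set_geometry: r = 10 mm, L = 148 mm, e = 18 mm; θ ← 0°
rotate_crank_by(-29°): θ ← 0° -29° = -29°
rotate_crank_by(-55°): θ ← -29° -55° = -84°
rotate_crank_by(+6°): θ ← -84° +6° = -78°
rotate_crank_by(+39°): θ ← -78° +39° = -39°
rotate_crank_by(-31°): θ ← -39° -31° = -70°
rotate_crank_by(-29°): θ ← -70° -29° = -99°
rotate_crank_by(-48°): θ ← -99° -48° = -147°
crank pin P = (r cos θ, r sin θ) = (-8.386706, -5.446390)
h = r sin θ − e = -5.446390 − 18 = -23.446390
sin φ = h / L = -23.446390 / 148 = -0.15842156
φ = arcsin(-0.15842156) = -9.115290°

-9.1153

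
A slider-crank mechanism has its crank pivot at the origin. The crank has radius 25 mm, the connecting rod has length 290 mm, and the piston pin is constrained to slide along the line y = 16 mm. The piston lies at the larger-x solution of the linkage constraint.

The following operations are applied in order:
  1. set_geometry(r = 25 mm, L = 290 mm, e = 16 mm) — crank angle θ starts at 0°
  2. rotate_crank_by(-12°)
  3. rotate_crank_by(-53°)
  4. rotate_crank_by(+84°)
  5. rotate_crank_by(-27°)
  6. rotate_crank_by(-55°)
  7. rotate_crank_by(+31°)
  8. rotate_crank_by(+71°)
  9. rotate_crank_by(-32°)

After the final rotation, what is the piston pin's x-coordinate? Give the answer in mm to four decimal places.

314.5242

set_geometry: r = 25 mm, L = 290 mm, e = 16 mm; θ ← 0°
rotate_crank_by(-12°): θ ← 0° -12° = -12°
rotate_crank_by(-53°): θ ← -12° -53° = -65°
rotate_crank_by(+84°): θ ← -65° +84° = 19°
rotate_crank_by(-27°): θ ← 19° -27° = -8°
rotate_crank_by(-55°): θ ← -8° -55° = -63°
rotate_crank_by(+31°): θ ← -63° +31° = -32°
rotate_crank_by(+71°): θ ← -32° +71° = 39°
rotate_crank_by(-32°): θ ← 39° -32° = 7°
crank pin P = (r cos θ, r sin θ) = (24.813654, 3.046734)
h = r sin θ − e = 3.046734 − 16 = -12.953266
x = r cos θ + √(L² − h²) = 24.813654 + √(84100.0 − 167.7871) = 24.813654 + 289.710567 = 314.524221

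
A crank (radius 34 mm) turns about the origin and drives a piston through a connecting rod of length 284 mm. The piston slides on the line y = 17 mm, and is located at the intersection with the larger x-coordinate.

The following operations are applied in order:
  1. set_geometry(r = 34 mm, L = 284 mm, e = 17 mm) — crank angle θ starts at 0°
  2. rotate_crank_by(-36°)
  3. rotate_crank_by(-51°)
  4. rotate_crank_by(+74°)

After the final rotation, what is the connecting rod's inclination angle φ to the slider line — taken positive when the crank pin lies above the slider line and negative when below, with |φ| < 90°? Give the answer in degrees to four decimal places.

set_geometry: r = 34 mm, L = 284 mm, e = 17 mm; θ ← 0°
rotate_crank_by(-36°): θ ← 0° -36° = -36°
rotate_crank_by(-51°): θ ← -36° -51° = -87°
rotate_crank_by(+74°): θ ← -87° +74° = -13°
crank pin P = (r cos θ, r sin θ) = (33.128582, -7.648336)
h = r sin θ − e = -7.648336 − 17 = -24.648336
sin φ = h / L = -24.648336 / 284 = -0.08678991
φ = arcsin(-0.08678991) = -4.978960°

-4.9790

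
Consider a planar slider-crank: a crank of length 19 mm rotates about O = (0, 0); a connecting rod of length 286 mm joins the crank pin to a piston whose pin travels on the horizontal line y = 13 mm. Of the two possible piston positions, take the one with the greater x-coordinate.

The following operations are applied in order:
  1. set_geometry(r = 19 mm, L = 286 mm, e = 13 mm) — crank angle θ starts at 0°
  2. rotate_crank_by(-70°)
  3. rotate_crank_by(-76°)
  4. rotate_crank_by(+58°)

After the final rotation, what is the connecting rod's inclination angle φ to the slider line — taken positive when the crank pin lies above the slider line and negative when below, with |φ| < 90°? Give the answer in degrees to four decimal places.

set_geometry: r = 19 mm, L = 286 mm, e = 13 mm; θ ← 0°
rotate_crank_by(-70°): θ ← 0° -70° = -70°
rotate_crank_by(-76°): θ ← -70° -76° = -146°
rotate_crank_by(+58°): θ ← -146° +58° = -88°
crank pin P = (r cos θ, r sin θ) = (0.663090, -18.988426)
h = r sin θ − e = -18.988426 − 13 = -31.988426
sin φ = h / L = -31.988426 / 286 = -0.11184764
φ = arcsin(-0.11184764) = -6.421835°

-6.4218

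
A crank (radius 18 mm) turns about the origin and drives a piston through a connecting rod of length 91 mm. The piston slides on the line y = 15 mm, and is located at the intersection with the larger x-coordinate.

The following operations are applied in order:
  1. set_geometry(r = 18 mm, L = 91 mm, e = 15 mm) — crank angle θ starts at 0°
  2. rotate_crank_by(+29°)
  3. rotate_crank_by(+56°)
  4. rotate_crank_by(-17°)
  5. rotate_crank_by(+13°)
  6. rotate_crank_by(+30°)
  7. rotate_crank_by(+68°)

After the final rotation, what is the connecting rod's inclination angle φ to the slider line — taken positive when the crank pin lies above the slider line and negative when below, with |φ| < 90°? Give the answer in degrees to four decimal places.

-9.2872

set_geometry: r = 18 mm, L = 91 mm, e = 15 mm; θ ← 0°
rotate_crank_by(+29°): θ ← 0° +29° = 29°
rotate_crank_by(+56°): θ ← 29° +56° = 85°
rotate_crank_by(-17°): θ ← 85° -17° = 68°
rotate_crank_by(+13°): θ ← 68° +13° = 81°
rotate_crank_by(+30°): θ ← 81° +30° = 111°
rotate_crank_by(+68°): θ ← 111° +68° = 179°
crank pin P = (r cos θ, r sin θ) = (-17.997259, 0.314143)
h = r sin θ − e = 0.314143 − 15 = -14.685857
sin φ = h / L = -14.685857 / 91 = -0.16138304
φ = arcsin(-0.16138304) = -9.287182°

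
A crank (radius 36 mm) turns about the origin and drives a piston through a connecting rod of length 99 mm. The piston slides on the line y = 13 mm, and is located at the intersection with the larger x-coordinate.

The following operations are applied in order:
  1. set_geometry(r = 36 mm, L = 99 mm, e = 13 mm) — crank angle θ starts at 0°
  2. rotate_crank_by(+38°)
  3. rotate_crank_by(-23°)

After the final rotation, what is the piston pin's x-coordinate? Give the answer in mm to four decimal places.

133.7048

set_geometry: r = 36 mm, L = 99 mm, e = 13 mm; θ ← 0°
rotate_crank_by(+38°): θ ← 0° +38° = 38°
rotate_crank_by(-23°): θ ← 38° -23° = 15°
crank pin P = (r cos θ, r sin θ) = (34.773330, 9.317486)
h = r sin θ − e = 9.317486 − 13 = -3.682514
x = r cos θ + √(L² − h²) = 34.773330 + √(9801.0 − 13.5609) = 34.773330 + 98.931487 = 133.704817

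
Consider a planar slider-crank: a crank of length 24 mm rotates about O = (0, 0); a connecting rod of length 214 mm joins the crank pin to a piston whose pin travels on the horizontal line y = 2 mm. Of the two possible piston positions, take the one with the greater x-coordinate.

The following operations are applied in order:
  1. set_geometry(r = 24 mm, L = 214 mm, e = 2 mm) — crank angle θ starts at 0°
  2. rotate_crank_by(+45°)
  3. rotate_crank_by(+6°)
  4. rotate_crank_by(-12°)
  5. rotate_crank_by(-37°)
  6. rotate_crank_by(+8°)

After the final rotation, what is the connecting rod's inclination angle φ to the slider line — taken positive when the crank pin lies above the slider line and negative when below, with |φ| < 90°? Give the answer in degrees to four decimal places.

0.5803

set_geometry: r = 24 mm, L = 214 mm, e = 2 mm; θ ← 0°
rotate_crank_by(+45°): θ ← 0° +45° = 45°
rotate_crank_by(+6°): θ ← 45° +6° = 51°
rotate_crank_by(-12°): θ ← 51° -12° = 39°
rotate_crank_by(-37°): θ ← 39° -37° = 2°
rotate_crank_by(+8°): θ ← 2° +8° = 10°
crank pin P = (r cos θ, r sin θ) = (23.635386, 4.167556)
h = r sin θ − e = 4.167556 − 2 = 2.167556
sin φ = h / L = 2.167556 / 214 = 0.01012877
φ = arcsin(0.01012877) = 0.580346°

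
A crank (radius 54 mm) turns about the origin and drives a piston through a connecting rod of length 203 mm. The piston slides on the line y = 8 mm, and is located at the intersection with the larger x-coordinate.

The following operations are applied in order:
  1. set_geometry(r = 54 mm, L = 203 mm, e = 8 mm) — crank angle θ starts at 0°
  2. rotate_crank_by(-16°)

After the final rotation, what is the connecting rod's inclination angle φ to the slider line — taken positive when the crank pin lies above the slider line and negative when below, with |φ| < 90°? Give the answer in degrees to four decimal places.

-6.4728

set_geometry: r = 54 mm, L = 203 mm, e = 8 mm; θ ← 0°
rotate_crank_by(-16°): θ ← 0° -16° = -16°
crank pin P = (r cos θ, r sin θ) = (51.908132, -14.884417)
h = r sin θ − e = -14.884417 − 8 = -22.884417
sin φ = h / L = -22.884417 / 203 = -0.11273112
φ = arcsin(-0.11273112) = -6.472777°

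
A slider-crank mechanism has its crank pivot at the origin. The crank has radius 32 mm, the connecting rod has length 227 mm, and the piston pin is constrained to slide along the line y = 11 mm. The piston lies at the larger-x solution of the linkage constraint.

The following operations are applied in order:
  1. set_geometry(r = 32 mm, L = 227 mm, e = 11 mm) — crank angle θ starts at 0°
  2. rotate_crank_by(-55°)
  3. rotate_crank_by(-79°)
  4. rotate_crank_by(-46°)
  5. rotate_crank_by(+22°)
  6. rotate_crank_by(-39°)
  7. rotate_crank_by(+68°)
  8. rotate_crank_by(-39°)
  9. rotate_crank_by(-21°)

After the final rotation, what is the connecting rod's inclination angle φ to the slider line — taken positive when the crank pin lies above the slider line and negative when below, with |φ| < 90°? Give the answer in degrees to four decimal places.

-1.5131

set_geometry: r = 32 mm, L = 227 mm, e = 11 mm; θ ← 0°
rotate_crank_by(-55°): θ ← 0° -55° = -55°
rotate_crank_by(-79°): θ ← -55° -79° = -134°
rotate_crank_by(-46°): θ ← -134° -46° = -180°
rotate_crank_by(+22°): θ ← -180° +22° = -158°
rotate_crank_by(-39°): θ ← -158° -39° = -197°
rotate_crank_by(+68°): θ ← -197° +68° = -129°
rotate_crank_by(-39°): θ ← -129° -39° = -168°
rotate_crank_by(-21°): θ ← -168° -21° = -189°
crank pin P = (r cos θ, r sin θ) = (-31.606027, 5.005903)
h = r sin θ − e = 5.005903 − 11 = -5.994097
sin φ = h / L = -5.994097 / 227 = -0.02640571
φ = arcsin(-0.02640571) = -1.513112°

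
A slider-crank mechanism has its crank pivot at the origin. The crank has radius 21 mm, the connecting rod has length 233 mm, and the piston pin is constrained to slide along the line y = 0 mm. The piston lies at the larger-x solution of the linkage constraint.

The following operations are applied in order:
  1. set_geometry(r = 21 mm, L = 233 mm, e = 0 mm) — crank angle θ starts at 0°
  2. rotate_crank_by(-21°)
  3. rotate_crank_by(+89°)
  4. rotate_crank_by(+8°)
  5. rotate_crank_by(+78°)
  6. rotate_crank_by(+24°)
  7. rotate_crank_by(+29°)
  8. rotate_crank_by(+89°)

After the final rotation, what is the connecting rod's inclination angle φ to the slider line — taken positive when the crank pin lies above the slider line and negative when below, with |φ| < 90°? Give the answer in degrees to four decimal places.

set_geometry: r = 21 mm, L = 233 mm, e = 0 mm; θ ← 0°
rotate_crank_by(-21°): θ ← 0° -21° = -21°
rotate_crank_by(+89°): θ ← -21° +89° = 68°
rotate_crank_by(+8°): θ ← 68° +8° = 76°
rotate_crank_by(+78°): θ ← 76° +78° = 154°
rotate_crank_by(+24°): θ ← 154° +24° = 178°
rotate_crank_by(+29°): θ ← 178° +29° = 207°
rotate_crank_by(+89°): θ ← 207° +89° = 296°
crank pin P = (r cos θ, r sin θ) = (9.205794, -18.874675)
h = r sin θ − e = -18.874675 − 0 = -18.874675
sin φ = h / L = -18.874675 / 233 = -0.08100719
φ = arcsin(-0.08100719) = -4.646461°

-4.6465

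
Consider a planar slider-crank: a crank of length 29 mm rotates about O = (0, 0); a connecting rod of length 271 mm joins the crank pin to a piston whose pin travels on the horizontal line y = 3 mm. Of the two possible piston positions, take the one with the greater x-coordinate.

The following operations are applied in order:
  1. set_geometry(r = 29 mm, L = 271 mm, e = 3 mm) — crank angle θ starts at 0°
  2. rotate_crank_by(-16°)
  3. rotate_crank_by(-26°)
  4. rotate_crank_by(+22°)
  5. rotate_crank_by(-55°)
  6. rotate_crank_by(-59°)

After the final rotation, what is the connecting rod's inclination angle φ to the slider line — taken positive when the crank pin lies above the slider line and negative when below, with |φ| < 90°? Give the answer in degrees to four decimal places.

-5.0513

set_geometry: r = 29 mm, L = 271 mm, e = 3 mm; θ ← 0°
rotate_crank_by(-16°): θ ← 0° -16° = -16°
rotate_crank_by(-26°): θ ← -16° -26° = -42°
rotate_crank_by(+22°): θ ← -42° +22° = -20°
rotate_crank_by(-55°): θ ← -20° -55° = -75°
rotate_crank_by(-59°): θ ← -75° -59° = -134°
crank pin P = (r cos θ, r sin θ) = (-20.145093, -20.860854)
h = r sin θ − e = -20.860854 − 3 = -23.860854
sin φ = h / L = -23.860854 / 271 = -0.08804743
φ = arcsin(-0.08804743) = -5.051287°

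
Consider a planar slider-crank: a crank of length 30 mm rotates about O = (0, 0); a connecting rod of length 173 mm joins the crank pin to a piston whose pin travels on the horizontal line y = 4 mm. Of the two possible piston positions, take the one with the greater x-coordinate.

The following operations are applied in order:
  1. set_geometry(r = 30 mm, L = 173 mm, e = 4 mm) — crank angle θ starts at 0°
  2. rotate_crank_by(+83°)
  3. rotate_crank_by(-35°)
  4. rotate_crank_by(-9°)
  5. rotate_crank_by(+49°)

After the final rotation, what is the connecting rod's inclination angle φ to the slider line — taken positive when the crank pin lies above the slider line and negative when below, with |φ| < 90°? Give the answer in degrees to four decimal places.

8.6376

set_geometry: r = 30 mm, L = 173 mm, e = 4 mm; θ ← 0°
rotate_crank_by(+83°): θ ← 0° +83° = 83°
rotate_crank_by(-35°): θ ← 83° -35° = 48°
rotate_crank_by(-9°): θ ← 48° -9° = 39°
rotate_crank_by(+49°): θ ← 39° +49° = 88°
crank pin P = (r cos θ, r sin θ) = (1.046985, 29.981725)
h = r sin θ − e = 29.981725 − 4 = 25.981725
sin φ = h / L = 25.981725 / 173 = 0.15018338
φ = arcsin(0.15018338) = 8.637554°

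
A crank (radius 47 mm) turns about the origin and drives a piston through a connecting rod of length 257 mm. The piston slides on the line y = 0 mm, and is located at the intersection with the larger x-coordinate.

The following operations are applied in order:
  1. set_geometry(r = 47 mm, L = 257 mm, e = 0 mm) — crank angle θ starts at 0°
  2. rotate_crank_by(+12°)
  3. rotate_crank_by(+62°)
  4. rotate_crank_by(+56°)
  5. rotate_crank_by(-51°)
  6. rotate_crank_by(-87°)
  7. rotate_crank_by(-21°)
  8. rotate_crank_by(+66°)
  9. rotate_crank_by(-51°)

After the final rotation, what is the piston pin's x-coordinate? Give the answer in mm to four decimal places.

302.3522

set_geometry: r = 47 mm, L = 257 mm, e = 0 mm; θ ← 0°
rotate_crank_by(+12°): θ ← 0° +12° = 12°
rotate_crank_by(+62°): θ ← 12° +62° = 74°
rotate_crank_by(+56°): θ ← 74° +56° = 130°
rotate_crank_by(-51°): θ ← 130° -51° = 79°
rotate_crank_by(-87°): θ ← 79° -87° = -8°
rotate_crank_by(-21°): θ ← -8° -21° = -29°
rotate_crank_by(+66°): θ ← -29° +66° = 37°
rotate_crank_by(-51°): θ ← 37° -51° = -14°
crank pin P = (r cos θ, r sin θ) = (45.603899, -11.370329)
h = r sin θ − e = -11.370329 − 0 = -11.370329
x = r cos θ + √(L² − h²) = 45.603899 + √(66049.0 − 129.2844) = 45.603899 + 256.748351 = 302.352250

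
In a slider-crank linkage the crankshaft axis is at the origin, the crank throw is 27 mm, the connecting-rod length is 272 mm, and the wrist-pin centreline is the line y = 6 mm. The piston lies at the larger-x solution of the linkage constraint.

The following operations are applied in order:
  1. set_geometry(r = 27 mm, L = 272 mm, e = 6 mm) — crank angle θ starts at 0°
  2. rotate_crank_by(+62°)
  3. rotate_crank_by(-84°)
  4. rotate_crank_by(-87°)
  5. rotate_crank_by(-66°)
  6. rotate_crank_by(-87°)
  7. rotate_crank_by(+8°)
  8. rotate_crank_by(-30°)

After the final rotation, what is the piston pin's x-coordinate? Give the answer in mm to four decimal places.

277.7809

set_geometry: r = 27 mm, L = 272 mm, e = 6 mm; θ ← 0°
rotate_crank_by(+62°): θ ← 0° +62° = 62°
rotate_crank_by(-84°): θ ← 62° -84° = -22°
rotate_crank_by(-87°): θ ← -22° -87° = -109°
rotate_crank_by(-66°): θ ← -109° -66° = -175°
rotate_crank_by(-87°): θ ← -175° -87° = -262°
rotate_crank_by(+8°): θ ← -262° +8° = -254°
rotate_crank_by(-30°): θ ← -254° -30° = -284°
crank pin P = (r cos θ, r sin θ) = (6.531891, 26.197985)
h = r sin θ − e = 26.197985 − 6 = 20.197985
x = r cos θ + √(L² − h²) = 6.531891 + √(73984.0 − 407.9586) = 6.531891 + 271.249039 = 277.780931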